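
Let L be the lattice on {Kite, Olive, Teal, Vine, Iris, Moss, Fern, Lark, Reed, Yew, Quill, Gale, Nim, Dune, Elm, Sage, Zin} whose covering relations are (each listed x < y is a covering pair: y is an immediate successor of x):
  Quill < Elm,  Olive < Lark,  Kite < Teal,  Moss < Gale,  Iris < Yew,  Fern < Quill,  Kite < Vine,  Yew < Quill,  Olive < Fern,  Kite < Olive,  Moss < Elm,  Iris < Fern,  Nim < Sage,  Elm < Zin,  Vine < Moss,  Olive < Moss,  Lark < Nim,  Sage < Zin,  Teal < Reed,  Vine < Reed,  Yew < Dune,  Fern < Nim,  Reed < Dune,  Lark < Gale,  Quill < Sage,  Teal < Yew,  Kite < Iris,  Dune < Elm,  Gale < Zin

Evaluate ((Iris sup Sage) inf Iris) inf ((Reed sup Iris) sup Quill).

Iris ∨ Sage = Sage
Sage ∧ Iris = Iris
Reed ∨ Iris = Dune
Dune ∨ Quill = Elm
Iris ∧ Elm = Iris

Iris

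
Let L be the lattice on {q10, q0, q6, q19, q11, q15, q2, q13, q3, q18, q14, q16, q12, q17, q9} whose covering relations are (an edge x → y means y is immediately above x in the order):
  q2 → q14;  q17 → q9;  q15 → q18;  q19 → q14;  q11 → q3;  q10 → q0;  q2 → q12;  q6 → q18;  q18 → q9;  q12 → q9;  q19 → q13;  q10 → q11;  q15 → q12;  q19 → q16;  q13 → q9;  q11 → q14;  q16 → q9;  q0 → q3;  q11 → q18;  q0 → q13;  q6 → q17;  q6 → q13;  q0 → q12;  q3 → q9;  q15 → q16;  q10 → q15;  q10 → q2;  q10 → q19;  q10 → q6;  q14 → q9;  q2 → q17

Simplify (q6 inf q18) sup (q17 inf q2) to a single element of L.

q17

q6 ∧ q18 = q6
q17 ∧ q2 = q2
q6 ∨ q2 = q17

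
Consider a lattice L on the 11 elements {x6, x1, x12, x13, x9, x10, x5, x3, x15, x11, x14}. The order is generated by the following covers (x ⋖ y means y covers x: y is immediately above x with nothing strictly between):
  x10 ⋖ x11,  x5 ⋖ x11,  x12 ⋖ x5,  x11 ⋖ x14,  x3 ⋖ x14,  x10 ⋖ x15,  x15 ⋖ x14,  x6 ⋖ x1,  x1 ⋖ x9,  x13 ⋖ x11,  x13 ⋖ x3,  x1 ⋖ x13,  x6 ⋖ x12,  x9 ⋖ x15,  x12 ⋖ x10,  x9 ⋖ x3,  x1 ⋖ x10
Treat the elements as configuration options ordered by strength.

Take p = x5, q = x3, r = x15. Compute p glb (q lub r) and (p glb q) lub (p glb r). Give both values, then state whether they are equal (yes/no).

q lub r = x14, so p glb (q lub r) = x5 glb x14 = x5.
p glb q = x6 and p glb r = x12, so (p glb q) lub (p glb r) = x6 lub x12 = x12.
Equal: no.

x5; x12; no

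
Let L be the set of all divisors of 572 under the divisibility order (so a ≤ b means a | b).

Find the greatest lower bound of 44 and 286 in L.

In the divisibility order, the meet is the greatest common divisor: gcd(44, 286) = 22.

22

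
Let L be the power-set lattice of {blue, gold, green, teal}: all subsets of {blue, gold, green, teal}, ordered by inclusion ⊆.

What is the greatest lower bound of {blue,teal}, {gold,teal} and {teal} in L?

Under ⊆, meet is intersection: {blue,teal} ∩ {gold,teal} ∩ {teal} = {teal}.

{teal}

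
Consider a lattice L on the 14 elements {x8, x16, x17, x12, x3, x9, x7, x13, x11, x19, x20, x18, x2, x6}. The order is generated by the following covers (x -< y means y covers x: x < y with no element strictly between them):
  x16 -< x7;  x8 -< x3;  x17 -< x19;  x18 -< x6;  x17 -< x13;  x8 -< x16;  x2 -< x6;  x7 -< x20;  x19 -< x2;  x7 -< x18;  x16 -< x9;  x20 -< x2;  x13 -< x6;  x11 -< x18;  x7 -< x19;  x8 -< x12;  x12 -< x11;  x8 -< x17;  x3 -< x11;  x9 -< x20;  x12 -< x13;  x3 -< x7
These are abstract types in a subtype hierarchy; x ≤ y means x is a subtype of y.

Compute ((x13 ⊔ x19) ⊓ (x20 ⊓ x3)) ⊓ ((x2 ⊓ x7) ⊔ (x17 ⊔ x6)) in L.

x3

x13 ∨ x19 = x6
x20 ∧ x3 = x3
x6 ∧ x3 = x3
x2 ∧ x7 = x7
x17 ∨ x6 = x6
x7 ∨ x6 = x6
x3 ∧ x6 = x3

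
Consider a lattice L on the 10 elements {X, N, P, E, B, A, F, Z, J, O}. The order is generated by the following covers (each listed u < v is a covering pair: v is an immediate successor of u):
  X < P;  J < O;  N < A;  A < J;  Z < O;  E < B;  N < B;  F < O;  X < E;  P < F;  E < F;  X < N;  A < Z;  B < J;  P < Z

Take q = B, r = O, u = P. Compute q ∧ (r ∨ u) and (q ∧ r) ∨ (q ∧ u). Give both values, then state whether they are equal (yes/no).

r ∨ u = O, so q ∧ (r ∨ u) = B ∧ O = B.
q ∧ r = B and q ∧ u = X, so (q ∧ r) ∨ (q ∧ u) = B ∨ X = B.
Equal: yes.

B; B; yes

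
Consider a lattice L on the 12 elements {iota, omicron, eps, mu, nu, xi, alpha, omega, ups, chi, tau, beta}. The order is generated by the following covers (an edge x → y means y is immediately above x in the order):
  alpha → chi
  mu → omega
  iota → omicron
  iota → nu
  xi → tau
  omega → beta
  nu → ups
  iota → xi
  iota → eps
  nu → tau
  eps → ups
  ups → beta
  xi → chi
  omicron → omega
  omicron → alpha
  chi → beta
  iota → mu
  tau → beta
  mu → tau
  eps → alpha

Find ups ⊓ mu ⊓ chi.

iota

Common lower bounds of {ups, mu, chi}: iota.
The greatest among these is iota.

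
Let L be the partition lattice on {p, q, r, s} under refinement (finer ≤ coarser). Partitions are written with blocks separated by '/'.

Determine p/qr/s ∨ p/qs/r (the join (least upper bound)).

p/qrs

The join of p/qr/s and p/qs/r merges any blocks that overlap across the partitions, giving p/qrs.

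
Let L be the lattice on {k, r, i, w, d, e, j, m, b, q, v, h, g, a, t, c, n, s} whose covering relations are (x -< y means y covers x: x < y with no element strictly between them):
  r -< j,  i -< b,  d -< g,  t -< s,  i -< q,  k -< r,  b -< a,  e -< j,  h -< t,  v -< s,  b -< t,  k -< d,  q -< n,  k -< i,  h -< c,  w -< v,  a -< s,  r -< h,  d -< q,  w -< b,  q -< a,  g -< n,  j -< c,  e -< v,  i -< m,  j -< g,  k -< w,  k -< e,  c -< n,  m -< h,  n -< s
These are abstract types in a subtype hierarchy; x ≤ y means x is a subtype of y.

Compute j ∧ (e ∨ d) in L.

e ∨ d = g
j ∧ g = j

j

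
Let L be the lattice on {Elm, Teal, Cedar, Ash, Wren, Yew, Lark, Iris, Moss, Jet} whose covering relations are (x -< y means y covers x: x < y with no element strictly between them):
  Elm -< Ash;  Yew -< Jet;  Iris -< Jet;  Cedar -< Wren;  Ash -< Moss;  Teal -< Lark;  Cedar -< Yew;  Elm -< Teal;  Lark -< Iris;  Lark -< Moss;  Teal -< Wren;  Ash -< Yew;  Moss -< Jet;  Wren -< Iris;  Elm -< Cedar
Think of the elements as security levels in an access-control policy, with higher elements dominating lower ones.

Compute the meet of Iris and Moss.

Common lower bounds of {Iris, Moss}: Elm, Lark, Teal.
The greatest among these is Lark.

Lark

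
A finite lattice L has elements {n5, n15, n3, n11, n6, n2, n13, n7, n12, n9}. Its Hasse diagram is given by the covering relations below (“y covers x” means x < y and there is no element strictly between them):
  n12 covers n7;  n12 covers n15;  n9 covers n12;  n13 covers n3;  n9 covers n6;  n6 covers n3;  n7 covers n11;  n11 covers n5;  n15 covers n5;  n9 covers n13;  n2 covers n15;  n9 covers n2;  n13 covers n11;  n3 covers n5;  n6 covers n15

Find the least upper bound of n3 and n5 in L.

Common upper bounds of {n3, n5}: n13, n3, n6, n9.
The least among these is n3.

n3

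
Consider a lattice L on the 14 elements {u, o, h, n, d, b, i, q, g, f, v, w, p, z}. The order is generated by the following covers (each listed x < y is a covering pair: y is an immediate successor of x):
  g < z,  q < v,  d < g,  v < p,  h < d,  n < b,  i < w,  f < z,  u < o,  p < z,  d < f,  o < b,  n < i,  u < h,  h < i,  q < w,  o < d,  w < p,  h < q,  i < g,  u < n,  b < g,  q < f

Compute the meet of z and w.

w

Common lower bounds of {z, w}: h, i, n, q, u, w.
The greatest among these is w.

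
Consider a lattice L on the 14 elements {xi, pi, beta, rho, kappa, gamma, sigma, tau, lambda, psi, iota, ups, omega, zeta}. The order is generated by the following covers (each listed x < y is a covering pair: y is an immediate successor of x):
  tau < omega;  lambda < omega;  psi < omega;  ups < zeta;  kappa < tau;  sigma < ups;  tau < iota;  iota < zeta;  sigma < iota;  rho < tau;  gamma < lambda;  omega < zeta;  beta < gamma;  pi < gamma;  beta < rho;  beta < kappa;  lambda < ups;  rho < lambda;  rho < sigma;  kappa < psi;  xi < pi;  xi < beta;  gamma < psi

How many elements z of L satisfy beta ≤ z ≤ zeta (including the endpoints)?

The interval [beta, zeta] = {beta, gamma, iota, kappa, lambda, omega, psi, rho, sigma, tau, ups, zeta}, which has 12 elements.

12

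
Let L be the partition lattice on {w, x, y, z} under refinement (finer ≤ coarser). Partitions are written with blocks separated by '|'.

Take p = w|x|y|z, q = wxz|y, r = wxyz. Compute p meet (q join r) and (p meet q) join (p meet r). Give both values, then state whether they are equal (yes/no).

w|x|y|z; w|x|y|z; yes

q join r = wxyz, so p meet (q join r) = w|x|y|z meet wxyz = w|x|y|z.
p meet q = w|x|y|z and p meet r = w|x|y|z, so (p meet q) join (p meet r) = w|x|y|z join w|x|y|z = w|x|y|z.
Equal: yes.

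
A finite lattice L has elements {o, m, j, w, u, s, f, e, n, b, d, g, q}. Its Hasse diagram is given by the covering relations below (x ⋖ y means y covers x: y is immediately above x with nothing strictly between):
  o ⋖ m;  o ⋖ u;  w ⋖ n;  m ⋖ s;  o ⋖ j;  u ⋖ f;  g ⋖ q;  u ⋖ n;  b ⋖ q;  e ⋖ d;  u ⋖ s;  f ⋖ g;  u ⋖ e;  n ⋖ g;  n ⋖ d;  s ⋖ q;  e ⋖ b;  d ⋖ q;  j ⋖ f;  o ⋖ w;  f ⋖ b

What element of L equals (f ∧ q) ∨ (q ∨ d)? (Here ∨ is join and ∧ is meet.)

f ∧ q = f
q ∨ d = q
f ∨ q = q

q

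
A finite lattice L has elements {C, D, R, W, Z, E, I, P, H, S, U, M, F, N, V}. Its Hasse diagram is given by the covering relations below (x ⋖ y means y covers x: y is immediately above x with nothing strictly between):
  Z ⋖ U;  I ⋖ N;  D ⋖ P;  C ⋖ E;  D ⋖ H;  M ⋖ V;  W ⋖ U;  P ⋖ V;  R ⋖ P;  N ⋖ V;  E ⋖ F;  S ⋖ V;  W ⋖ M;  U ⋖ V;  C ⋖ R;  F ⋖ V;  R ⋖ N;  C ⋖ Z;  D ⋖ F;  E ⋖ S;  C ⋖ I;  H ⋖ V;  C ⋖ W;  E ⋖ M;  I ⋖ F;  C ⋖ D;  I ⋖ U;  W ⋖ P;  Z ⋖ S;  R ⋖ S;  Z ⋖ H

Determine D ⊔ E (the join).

F

Common upper bounds of {D, E}: F, V.
The least among these is F.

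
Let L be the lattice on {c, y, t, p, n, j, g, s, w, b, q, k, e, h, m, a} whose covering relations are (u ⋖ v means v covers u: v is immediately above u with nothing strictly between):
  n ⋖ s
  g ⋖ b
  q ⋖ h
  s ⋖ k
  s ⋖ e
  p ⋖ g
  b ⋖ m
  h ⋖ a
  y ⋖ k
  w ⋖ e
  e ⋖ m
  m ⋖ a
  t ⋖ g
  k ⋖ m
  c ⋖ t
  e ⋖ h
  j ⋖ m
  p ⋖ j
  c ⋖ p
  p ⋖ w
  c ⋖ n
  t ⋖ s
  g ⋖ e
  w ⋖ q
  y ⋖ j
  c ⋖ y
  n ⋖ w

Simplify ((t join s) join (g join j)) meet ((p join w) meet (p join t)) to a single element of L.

t ∨ s = s
g ∨ j = m
s ∨ m = m
p ∨ w = w
p ∨ t = g
w ∧ g = p
m ∧ p = p

p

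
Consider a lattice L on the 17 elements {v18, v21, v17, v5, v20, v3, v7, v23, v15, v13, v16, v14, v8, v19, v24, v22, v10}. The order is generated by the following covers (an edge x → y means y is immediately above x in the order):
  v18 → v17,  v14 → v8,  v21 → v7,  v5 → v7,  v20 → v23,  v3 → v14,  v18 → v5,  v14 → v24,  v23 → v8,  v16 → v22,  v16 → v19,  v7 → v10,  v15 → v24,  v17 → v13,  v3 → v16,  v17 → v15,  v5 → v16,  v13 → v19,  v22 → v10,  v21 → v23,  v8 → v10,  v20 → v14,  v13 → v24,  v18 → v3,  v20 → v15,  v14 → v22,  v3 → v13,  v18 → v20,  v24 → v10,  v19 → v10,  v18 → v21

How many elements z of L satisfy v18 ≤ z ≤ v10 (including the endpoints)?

The interval [v18, v10] = {v10, v13, v14, v15, v16, v17, v18, v19, v20, v21, v22, v23, v24, v3, v5, v7, v8}, which has 17 elements.

17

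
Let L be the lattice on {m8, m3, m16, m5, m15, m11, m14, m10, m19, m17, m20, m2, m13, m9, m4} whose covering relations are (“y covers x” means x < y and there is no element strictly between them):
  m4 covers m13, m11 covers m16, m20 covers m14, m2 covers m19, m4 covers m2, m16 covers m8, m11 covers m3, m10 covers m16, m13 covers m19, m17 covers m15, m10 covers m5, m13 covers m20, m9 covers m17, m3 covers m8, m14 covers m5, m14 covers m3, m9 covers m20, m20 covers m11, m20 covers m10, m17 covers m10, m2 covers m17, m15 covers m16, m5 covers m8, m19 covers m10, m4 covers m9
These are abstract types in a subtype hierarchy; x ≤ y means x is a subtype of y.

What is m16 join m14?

m20

Common upper bounds of {m16, m14}: m13, m20, m4, m9.
The least among these is m20.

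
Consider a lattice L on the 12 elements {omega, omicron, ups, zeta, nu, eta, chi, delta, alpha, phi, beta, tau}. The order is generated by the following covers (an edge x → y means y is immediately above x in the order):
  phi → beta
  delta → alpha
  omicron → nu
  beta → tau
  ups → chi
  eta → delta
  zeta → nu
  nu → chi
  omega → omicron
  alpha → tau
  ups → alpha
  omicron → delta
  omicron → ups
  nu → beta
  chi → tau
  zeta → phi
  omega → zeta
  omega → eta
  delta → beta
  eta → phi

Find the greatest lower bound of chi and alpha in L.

Common lower bounds of {chi, alpha}: omega, omicron, ups.
The greatest among these is ups.

ups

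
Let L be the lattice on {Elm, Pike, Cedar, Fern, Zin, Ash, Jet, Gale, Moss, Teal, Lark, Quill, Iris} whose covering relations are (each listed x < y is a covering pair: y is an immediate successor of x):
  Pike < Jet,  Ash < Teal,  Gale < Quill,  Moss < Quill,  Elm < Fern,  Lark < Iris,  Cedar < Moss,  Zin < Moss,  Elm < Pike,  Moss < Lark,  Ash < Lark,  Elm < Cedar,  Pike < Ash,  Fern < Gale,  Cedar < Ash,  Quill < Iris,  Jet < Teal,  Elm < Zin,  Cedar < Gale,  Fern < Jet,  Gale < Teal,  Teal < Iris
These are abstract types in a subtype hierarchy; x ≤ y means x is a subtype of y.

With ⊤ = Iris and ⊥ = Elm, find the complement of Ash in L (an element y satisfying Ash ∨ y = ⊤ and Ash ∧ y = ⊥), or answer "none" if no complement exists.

For every candidate y, either Ash ∨ y ≠ Iris or Ash ∧ y ≠ Elm; no complement exists.

none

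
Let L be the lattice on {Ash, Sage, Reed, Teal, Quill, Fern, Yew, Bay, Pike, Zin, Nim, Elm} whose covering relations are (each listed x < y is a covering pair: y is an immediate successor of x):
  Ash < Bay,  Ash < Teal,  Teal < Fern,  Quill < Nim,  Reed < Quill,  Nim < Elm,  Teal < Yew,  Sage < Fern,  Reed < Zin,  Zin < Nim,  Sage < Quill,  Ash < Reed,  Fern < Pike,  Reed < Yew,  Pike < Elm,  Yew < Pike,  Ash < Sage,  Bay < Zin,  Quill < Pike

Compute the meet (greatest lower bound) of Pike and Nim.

Quill

Common lower bounds of {Pike, Nim}: Ash, Quill, Reed, Sage.
The greatest among these is Quill.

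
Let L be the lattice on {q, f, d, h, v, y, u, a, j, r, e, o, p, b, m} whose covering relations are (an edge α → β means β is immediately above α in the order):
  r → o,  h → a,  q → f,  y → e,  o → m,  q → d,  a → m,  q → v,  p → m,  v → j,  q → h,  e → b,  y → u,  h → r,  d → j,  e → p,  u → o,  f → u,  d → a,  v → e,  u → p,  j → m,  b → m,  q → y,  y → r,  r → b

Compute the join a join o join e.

m

Common upper bounds of {a, o, e}: m.
The least among these is m.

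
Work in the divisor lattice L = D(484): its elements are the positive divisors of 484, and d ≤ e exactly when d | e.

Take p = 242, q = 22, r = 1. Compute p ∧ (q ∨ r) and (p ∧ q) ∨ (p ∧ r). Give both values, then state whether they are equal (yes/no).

22; 22; yes

q ∨ r = 22, so p ∧ (q ∨ r) = 242 ∧ 22 = 22.
p ∧ q = 22 and p ∧ r = 1, so (p ∧ q) ∨ (p ∧ r) = 22 ∨ 1 = 22.
Equal: yes.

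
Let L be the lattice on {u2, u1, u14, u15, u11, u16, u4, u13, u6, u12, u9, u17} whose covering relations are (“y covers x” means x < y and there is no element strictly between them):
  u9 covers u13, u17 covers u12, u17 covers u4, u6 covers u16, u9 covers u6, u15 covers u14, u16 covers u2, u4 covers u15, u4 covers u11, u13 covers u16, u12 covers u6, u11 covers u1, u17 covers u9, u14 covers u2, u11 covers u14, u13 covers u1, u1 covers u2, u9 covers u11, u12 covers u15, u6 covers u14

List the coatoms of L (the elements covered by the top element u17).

The coatoms are exactly the elements covered by u17: u12, u4, u9.

u12, u4, u9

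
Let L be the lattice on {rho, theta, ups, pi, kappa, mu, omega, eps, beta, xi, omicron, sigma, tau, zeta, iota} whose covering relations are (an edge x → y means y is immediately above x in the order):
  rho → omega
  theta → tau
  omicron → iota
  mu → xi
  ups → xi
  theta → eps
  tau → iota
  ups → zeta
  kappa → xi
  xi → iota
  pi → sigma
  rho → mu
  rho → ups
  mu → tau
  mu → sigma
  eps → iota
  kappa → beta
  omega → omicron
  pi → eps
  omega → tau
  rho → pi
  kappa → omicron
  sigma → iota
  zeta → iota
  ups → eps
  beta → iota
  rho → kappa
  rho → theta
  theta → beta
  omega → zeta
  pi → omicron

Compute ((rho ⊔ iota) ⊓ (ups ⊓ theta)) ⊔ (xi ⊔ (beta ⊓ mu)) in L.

rho ∨ iota = iota
ups ∧ theta = rho
iota ∧ rho = rho
beta ∧ mu = rho
xi ∨ rho = xi
rho ∨ xi = xi

xi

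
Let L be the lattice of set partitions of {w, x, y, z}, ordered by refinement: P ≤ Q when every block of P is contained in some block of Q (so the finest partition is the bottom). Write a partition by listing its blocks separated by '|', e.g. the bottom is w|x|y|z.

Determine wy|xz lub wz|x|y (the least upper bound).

wxyz

The join of wy|xz and wz|x|y merges any blocks that overlap across the partitions, giving wxyz.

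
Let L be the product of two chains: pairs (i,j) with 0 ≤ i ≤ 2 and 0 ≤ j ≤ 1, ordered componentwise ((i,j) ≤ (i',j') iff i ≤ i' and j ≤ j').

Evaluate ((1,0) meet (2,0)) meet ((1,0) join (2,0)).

(1,0)

(1,0) ∧ (2,0) = (1,0)
(1,0) ∨ (2,0) = (2,0)
(1,0) ∧ (2,0) = (1,0)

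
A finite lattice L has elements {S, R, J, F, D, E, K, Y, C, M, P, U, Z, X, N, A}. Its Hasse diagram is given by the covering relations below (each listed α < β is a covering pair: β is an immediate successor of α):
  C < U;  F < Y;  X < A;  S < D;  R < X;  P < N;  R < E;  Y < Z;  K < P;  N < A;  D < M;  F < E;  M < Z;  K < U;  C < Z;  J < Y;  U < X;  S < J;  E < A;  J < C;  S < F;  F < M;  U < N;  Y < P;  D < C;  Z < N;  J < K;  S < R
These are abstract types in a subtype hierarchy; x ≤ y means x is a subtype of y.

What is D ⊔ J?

Common upper bounds of {D, J}: A, C, N, U, X, Z.
The least among these is C.

C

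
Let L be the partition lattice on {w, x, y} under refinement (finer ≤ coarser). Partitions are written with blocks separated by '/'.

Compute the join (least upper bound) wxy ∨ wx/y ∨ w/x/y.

wxy

Common upper bounds of {wxy, wx/y, w/x/y}: wxy.
The least among these is wxy.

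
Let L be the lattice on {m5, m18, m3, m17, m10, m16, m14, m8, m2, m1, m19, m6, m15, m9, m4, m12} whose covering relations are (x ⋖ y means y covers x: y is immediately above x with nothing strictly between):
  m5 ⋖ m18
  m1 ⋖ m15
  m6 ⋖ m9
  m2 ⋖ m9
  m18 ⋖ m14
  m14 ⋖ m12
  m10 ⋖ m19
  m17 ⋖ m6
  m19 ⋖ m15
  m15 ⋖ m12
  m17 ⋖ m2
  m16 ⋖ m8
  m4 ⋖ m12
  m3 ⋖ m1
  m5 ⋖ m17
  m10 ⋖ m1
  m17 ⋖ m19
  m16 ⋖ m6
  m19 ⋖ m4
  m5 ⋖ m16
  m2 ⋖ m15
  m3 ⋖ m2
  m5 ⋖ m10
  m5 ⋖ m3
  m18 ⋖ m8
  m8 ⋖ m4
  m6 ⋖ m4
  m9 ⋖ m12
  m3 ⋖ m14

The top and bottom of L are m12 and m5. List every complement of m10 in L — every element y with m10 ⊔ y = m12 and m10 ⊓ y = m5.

m14, m9

Need y with m10 ∨ y = m12 and m10 ∧ y = m5.
Checking each element gives: m14, m9.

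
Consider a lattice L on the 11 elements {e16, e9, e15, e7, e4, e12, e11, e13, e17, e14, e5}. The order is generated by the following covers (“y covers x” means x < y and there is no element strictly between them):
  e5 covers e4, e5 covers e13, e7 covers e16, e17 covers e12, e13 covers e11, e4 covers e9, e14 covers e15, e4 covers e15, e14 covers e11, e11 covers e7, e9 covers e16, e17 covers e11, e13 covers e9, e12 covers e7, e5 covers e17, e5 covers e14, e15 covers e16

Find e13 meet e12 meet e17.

Common lower bounds of {e13, e12, e17}: e16, e7.
The greatest among these is e7.

e7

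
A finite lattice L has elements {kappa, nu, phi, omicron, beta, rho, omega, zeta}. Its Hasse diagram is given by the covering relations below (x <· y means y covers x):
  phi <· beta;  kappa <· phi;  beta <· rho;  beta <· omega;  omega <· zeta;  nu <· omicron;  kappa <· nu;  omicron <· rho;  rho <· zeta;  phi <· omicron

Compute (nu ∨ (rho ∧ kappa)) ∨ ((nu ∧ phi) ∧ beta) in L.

nu

rho ∧ kappa = kappa
nu ∨ kappa = nu
nu ∧ phi = kappa
kappa ∧ beta = kappa
nu ∨ kappa = nu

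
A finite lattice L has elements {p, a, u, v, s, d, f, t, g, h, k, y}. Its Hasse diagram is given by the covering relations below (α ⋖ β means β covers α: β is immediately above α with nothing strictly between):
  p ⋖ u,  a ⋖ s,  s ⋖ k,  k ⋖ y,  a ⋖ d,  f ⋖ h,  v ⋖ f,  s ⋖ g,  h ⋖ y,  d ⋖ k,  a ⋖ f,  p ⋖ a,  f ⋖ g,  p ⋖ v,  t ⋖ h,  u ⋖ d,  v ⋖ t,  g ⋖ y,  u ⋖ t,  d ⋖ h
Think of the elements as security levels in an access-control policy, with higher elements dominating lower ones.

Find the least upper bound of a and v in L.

f

Common upper bounds of {a, v}: f, g, h, y.
The least among these is f.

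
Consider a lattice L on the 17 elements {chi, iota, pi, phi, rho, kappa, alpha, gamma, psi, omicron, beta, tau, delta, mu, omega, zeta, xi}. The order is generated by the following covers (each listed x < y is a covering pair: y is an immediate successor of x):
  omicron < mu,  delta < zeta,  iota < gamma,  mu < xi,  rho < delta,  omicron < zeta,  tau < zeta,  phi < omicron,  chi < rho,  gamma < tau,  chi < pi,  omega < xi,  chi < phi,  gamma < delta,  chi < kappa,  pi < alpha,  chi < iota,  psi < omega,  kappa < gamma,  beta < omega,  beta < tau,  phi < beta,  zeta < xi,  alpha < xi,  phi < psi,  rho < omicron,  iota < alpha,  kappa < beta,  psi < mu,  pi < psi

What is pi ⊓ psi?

Common lower bounds of {pi, psi}: chi, pi.
The greatest among these is pi.

pi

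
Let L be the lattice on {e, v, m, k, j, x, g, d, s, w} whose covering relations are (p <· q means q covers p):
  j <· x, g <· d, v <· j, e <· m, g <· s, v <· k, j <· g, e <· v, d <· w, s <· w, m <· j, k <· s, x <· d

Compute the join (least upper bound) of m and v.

j

Common upper bounds of {m, v}: d, g, j, s, w, x.
The least among these is j.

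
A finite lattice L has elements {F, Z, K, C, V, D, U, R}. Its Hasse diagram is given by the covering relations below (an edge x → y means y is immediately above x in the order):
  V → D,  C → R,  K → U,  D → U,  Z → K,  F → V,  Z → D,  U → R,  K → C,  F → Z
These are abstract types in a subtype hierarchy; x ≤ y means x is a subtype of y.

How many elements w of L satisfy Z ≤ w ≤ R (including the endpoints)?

The interval [Z, R] = {C, D, K, R, U, Z}, which has 6 elements.

6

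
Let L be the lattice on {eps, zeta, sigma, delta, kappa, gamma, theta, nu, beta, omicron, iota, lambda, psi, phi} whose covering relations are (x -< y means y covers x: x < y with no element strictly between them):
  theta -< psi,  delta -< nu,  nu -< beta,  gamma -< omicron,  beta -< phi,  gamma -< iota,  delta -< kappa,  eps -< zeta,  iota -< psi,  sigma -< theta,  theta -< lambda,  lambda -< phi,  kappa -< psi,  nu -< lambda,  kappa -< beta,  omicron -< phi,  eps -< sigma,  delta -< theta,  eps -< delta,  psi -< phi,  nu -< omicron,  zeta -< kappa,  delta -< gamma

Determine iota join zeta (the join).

Common upper bounds of {iota, zeta}: phi, psi.
The least among these is psi.

psi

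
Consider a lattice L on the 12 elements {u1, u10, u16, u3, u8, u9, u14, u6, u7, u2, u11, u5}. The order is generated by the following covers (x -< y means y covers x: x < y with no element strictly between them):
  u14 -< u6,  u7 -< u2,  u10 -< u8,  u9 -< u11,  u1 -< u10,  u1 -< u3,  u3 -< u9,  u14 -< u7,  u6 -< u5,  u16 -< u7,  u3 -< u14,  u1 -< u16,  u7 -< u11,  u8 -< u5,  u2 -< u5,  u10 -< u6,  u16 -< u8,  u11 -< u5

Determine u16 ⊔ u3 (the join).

u7

Common upper bounds of {u16, u3}: u11, u2, u5, u7.
The least among these is u7.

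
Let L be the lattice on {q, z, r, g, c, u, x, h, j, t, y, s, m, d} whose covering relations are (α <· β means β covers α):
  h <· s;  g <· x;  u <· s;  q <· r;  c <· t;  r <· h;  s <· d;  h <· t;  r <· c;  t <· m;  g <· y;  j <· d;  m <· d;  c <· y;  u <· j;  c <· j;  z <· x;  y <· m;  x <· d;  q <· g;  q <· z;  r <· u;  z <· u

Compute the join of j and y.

Common upper bounds of {j, y}: d.
The least among these is d.

d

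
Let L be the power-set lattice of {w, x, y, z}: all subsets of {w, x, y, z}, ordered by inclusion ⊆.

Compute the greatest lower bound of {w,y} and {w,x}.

Common lower bounds of {{w,y}, {w,x}}: {w}, ∅.
The greatest among these is {w}.

{w}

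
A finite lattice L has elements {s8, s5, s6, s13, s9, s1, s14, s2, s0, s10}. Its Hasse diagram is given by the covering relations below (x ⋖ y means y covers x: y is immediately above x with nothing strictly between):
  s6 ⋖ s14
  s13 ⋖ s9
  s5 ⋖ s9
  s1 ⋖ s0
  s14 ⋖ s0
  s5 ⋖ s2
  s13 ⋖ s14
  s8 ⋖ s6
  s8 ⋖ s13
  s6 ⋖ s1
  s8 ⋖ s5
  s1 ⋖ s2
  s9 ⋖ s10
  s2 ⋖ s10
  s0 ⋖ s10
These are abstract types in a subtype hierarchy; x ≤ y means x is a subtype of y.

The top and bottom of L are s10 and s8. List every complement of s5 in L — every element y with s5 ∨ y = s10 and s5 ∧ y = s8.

s0, s14

Need y with s5 ∨ y = s10 and s5 ∧ y = s8.
Checking each element gives: s0, s14.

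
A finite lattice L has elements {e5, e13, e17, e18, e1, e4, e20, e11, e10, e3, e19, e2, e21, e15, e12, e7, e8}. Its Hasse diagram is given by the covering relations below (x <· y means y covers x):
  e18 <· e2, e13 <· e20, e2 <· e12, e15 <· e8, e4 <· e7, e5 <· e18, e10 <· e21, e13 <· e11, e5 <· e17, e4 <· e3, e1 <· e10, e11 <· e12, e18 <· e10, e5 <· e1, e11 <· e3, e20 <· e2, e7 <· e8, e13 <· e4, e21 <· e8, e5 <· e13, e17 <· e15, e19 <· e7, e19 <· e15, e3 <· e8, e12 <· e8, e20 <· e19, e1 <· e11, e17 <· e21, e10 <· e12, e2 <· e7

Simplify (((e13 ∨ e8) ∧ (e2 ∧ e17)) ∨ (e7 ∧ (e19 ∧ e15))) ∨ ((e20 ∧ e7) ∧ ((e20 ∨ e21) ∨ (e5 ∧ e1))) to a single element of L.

e13 ∨ e8 = e8
e2 ∧ e17 = e5
e8 ∧ e5 = e5
e19 ∧ e15 = e19
e7 ∧ e19 = e19
e5 ∨ e19 = e19
e20 ∧ e7 = e20
e20 ∨ e21 = e8
e5 ∧ e1 = e5
e8 ∨ e5 = e8
e20 ∧ e8 = e20
e19 ∨ e20 = e19

e19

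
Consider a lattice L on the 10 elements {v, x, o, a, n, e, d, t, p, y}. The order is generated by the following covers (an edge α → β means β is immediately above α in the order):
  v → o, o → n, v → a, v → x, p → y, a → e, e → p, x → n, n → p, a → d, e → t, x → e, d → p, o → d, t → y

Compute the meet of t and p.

e

Common lower bounds of {t, p}: a, e, v, x.
The greatest among these is e.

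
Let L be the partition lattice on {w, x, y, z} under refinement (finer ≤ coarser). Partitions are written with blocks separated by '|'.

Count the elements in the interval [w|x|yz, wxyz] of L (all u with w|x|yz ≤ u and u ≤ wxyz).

5

The interval [w|x|yz, wxyz] = {wxyz, wx|yz, wyz|x, w|xyz, w|x|yz}, which has 5 elements.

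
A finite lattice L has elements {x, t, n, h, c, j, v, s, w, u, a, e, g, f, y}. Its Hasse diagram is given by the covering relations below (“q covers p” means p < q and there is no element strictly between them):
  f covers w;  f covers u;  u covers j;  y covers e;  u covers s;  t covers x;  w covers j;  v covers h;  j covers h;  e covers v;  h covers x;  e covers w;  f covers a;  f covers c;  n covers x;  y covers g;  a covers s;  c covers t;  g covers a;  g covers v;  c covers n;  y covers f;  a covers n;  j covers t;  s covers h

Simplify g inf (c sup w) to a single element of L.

a

c ∨ w = f
g ∧ f = a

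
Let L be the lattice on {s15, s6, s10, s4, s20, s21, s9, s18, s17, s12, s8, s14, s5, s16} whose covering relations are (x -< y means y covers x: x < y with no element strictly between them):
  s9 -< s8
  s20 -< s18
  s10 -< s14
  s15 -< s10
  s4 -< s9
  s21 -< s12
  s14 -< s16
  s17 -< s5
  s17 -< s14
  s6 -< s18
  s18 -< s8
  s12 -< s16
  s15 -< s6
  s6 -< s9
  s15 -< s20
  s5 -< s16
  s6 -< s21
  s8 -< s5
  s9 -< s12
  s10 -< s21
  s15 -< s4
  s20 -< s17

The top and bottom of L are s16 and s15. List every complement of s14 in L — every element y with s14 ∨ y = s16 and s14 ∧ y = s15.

Need y with s14 ∨ y = s16 and s14 ∧ y = s15.
Checking each element gives: s4, s6, s9.

s4, s6, s9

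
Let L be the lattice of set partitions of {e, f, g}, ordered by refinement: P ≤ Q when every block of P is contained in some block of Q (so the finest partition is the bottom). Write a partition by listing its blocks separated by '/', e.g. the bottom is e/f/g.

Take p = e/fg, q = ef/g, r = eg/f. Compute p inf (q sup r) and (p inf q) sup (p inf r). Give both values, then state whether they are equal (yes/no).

q sup r = efg, so p inf (q sup r) = e/fg inf efg = e/fg.
p inf q = e/f/g and p inf r = e/f/g, so (p inf q) sup (p inf r) = e/f/g sup e/f/g = e/f/g.
Equal: no.

e/fg; e/f/g; no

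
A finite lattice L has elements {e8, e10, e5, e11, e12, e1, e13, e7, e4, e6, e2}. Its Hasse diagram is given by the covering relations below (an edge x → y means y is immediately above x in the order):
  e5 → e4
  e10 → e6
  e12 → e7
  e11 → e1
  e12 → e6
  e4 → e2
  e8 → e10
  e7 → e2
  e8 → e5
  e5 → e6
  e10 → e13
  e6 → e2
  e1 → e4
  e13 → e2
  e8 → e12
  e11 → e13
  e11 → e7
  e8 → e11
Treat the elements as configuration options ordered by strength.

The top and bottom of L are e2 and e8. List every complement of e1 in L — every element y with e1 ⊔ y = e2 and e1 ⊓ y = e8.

Need y with e1 ∨ y = e2 and e1 ∧ y = e8.
Checking each element gives: e10, e12, e6.

e10, e12, e6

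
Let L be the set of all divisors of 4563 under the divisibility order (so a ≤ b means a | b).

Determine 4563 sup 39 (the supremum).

4563

In the divisibility order, the join is the least common multiple: lcm(4563, 39) = 4563.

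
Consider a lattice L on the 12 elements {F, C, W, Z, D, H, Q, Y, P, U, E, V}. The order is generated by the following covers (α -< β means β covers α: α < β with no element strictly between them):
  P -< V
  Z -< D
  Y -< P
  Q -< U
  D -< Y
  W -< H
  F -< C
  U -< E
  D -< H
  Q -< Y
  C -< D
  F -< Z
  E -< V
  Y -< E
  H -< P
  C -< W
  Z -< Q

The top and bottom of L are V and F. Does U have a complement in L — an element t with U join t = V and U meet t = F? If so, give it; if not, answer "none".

Need t with U ∨ t = V and U ∧ t = F.
Checking each element gives: W.

W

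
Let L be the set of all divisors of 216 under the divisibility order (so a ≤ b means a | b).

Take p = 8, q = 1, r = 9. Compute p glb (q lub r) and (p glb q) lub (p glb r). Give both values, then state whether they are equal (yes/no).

1; 1; yes

q lub r = 9, so p glb (q lub r) = 8 glb 9 = 1.
p glb q = 1 and p glb r = 1, so (p glb q) lub (p glb r) = 1 lub 1 = 1.
Equal: yes.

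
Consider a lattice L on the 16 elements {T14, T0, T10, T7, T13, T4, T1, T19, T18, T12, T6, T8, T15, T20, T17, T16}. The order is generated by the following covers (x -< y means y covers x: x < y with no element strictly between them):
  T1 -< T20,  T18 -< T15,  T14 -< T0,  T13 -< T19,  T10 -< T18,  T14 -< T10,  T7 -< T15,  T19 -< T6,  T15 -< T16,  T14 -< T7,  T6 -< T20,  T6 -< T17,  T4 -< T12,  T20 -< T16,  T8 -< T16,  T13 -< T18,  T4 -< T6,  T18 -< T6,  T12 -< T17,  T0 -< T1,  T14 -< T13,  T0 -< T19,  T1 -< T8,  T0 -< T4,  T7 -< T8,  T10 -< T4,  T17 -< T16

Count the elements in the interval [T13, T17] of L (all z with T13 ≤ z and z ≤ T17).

5

The interval [T13, T17] = {T13, T17, T18, T19, T6}, which has 5 elements.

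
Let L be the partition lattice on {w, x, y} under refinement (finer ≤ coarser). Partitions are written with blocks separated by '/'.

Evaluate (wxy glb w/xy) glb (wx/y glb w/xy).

w/x/y

wxy ∧ w/xy = w/xy
wx/y ∧ w/xy = w/x/y
w/xy ∧ w/x/y = w/x/y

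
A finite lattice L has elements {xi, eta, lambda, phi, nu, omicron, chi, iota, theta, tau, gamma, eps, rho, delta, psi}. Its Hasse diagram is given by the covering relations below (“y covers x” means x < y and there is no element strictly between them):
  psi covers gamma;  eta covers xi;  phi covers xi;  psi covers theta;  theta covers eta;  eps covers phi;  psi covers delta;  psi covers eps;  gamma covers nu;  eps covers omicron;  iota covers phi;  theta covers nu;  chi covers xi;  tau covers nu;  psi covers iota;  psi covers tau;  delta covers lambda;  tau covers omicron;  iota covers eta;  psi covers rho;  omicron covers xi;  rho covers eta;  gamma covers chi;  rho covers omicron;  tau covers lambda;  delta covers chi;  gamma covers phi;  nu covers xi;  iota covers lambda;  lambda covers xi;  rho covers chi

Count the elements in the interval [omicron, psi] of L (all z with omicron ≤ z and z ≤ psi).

The interval [omicron, psi] = {eps, omicron, psi, rho, tau}, which has 5 elements.

5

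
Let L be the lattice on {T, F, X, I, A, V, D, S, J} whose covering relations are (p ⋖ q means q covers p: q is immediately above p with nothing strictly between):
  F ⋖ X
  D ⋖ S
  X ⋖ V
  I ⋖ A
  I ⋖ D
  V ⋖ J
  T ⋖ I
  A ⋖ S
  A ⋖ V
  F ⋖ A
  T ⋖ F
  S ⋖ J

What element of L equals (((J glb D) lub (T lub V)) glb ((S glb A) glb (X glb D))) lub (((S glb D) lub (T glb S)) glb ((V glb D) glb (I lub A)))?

J ∧ D = D
T ∨ V = V
D ∨ V = J
S ∧ A = A
X ∧ D = T
A ∧ T = T
J ∧ T = T
S ∧ D = D
T ∧ S = T
D ∨ T = D
V ∧ D = I
I ∨ A = A
I ∧ A = I
D ∧ I = I
T ∨ I = I

I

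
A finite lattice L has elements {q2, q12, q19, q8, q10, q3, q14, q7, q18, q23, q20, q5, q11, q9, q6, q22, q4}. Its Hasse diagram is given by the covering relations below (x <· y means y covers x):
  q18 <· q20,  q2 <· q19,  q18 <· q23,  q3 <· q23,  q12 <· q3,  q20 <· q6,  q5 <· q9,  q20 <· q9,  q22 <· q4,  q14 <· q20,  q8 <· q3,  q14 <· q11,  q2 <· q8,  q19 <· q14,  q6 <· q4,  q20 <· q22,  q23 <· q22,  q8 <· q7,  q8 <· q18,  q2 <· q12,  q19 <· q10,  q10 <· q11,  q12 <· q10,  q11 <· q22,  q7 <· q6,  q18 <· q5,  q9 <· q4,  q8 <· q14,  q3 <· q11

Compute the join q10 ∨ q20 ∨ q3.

Common upper bounds of {q10, q20, q3}: q22, q4.
The least among these is q22.

q22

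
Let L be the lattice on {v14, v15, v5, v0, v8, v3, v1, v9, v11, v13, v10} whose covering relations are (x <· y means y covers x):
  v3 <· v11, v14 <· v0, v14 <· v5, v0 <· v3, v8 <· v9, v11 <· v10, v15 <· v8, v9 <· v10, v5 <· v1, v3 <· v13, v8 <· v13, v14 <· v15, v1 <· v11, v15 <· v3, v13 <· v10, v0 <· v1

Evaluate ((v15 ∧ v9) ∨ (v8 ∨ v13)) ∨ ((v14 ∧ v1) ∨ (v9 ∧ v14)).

v15 ∧ v9 = v15
v8 ∨ v13 = v13
v15 ∨ v13 = v13
v14 ∧ v1 = v14
v9 ∧ v14 = v14
v14 ∨ v14 = v14
v13 ∨ v14 = v13

v13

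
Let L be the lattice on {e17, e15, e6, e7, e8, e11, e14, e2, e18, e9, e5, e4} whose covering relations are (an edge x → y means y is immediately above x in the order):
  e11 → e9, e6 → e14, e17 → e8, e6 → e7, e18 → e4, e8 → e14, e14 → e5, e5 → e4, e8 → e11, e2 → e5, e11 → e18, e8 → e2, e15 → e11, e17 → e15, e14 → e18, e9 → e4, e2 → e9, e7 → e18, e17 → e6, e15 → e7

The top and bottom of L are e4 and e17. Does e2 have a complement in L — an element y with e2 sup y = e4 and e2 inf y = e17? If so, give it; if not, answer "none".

Need y with e2 ∨ y = e4 and e2 ∧ y = e17.
Checking each element gives: e7.

e7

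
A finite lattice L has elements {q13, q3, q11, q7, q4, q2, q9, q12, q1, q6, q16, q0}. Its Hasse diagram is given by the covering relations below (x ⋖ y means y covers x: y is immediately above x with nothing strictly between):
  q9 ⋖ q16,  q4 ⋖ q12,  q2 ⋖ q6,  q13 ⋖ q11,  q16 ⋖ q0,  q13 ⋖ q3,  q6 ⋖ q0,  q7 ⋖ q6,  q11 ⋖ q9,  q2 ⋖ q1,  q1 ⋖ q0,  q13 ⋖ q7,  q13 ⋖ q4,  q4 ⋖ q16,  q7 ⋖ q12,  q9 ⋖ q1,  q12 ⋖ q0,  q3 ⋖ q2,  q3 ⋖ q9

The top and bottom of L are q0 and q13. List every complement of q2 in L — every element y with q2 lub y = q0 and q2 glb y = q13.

q12, q4

Need y with q2 ∨ y = q0 and q2 ∧ y = q13.
Checking each element gives: q12, q4.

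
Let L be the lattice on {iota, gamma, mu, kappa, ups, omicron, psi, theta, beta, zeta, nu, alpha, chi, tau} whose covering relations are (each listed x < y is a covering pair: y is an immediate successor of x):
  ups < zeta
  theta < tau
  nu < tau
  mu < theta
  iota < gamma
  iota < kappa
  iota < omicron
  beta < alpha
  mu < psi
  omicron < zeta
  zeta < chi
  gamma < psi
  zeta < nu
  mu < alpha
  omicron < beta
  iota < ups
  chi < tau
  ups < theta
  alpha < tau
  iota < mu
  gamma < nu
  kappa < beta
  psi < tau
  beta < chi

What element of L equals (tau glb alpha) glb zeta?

tau ∧ alpha = alpha
alpha ∧ zeta = omicron

omicron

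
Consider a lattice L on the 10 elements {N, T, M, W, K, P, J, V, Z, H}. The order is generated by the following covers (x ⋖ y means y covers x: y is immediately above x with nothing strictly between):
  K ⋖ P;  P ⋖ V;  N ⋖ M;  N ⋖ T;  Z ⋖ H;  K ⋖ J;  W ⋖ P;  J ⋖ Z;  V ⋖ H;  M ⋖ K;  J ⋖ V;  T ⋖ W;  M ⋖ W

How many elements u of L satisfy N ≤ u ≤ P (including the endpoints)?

6

The interval [N, P] = {K, M, N, P, T, W}, which has 6 elements.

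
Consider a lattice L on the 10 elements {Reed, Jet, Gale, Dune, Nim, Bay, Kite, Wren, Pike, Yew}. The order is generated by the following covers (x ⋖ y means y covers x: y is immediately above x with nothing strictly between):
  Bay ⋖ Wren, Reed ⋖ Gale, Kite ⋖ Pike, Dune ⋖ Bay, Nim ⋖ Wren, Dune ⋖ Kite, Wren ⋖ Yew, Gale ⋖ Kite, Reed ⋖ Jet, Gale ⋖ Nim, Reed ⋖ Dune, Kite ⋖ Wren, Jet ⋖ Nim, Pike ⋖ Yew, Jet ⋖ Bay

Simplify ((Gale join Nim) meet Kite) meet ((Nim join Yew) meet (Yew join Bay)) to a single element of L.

Gale

Gale ∨ Nim = Nim
Nim ∧ Kite = Gale
Nim ∨ Yew = Yew
Yew ∨ Bay = Yew
Yew ∧ Yew = Yew
Gale ∧ Yew = Gale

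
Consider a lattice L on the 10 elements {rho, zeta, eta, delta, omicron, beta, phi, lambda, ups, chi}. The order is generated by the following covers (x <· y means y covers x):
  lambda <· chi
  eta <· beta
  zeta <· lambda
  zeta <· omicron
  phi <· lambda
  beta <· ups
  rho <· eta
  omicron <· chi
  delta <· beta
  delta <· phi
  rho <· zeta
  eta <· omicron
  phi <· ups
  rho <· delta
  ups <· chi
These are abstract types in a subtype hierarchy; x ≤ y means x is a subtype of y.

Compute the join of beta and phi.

ups

Common upper bounds of {beta, phi}: chi, ups.
The least among these is ups.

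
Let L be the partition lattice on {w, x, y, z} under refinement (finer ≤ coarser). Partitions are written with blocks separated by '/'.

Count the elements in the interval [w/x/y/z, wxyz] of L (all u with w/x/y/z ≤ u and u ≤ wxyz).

The interval [w/x/y/z, wxyz] = {w/x/y/z, w/x/yz, w/xy/z, w/xyz, w/xz/y, wx/y/z, wx/yz, wxy/z, wxyz, wxz/y, wy/x/z, wy/xz, wyz/x, wz/x/y, wz/xy}, which has 15 elements.

15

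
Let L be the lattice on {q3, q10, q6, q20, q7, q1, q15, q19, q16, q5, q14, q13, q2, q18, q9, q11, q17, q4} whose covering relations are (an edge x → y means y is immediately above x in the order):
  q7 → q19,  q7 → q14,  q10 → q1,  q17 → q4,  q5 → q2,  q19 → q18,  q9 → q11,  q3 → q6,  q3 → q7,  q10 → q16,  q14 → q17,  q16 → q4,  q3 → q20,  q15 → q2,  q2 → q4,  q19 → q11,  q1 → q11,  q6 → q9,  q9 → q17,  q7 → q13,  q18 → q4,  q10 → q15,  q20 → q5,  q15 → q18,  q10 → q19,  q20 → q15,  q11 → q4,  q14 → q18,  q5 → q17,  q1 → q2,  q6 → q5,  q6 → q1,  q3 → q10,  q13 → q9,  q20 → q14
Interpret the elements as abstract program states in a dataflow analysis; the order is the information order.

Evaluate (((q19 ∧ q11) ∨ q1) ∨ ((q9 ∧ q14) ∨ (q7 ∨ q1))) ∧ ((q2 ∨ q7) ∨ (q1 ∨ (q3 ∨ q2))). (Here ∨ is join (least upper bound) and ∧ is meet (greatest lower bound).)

q19 ∧ q11 = q19
q19 ∨ q1 = q11
q9 ∧ q14 = q7
q7 ∨ q1 = q11
q7 ∨ q11 = q11
q11 ∨ q11 = q11
q2 ∨ q7 = q4
q3 ∨ q2 = q2
q1 ∨ q2 = q2
q4 ∨ q2 = q4
q11 ∧ q4 = q11

q11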